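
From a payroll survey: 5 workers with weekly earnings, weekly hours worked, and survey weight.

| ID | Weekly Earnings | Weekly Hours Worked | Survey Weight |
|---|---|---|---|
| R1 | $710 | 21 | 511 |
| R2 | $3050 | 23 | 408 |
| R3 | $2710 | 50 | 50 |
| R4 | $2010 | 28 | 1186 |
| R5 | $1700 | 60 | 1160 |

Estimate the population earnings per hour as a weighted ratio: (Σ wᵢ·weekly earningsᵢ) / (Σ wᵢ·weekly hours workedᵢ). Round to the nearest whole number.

Σ wᵢ·y = 710×511 + 3050×408 + 2710×50 + 2010×1186 + 1700×1160
  = 362810 + 1244400 + 135500 + 2383860 + 1972000 = 6098570
Σ wᵢ·x = 21×511 + 23×408 + 50×50 + 28×1186 + 60×1160
  = 10731 + 9384 + 2500 + 33208 + 69600 = 125423
Ratio = 6098570 / 125423 = 48.624016

49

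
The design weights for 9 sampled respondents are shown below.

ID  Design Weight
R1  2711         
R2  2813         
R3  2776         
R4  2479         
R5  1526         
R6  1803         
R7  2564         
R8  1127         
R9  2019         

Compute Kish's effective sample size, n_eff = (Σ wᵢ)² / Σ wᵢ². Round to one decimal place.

8.4

Σ wᵢ = 2711 + 2813 + 2776 + 2479 + 1526 + 1803 + 2564 + 1127 + 2019 = 19818
Σ wᵢ² = 7349521 + 7912969 + 7706176 + 6145441 + 2328676 + 3250809 + 6574096 + 1270129 + 4076361 = 46614178
n_eff = 19818² / 46614178 = 392753124 / 46614178 = 8.4256151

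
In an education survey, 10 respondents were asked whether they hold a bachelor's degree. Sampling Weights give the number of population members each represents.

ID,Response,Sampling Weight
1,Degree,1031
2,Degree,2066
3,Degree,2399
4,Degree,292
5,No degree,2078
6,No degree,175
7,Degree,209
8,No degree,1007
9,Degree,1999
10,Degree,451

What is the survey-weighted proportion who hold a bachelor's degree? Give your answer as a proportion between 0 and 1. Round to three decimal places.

0.722

Sum of weights for 'Degree' = 1031 + 2066 + 2399 + 292 + 209 + 1999 + 451 = 8447
Total weight = 1031 + 2066 + 2399 + 292 + 2078 + 175 + 209 + 1007 + 1999 + 451 = 11707
Weighted proportion = 8447 / 11707 = 0.72153412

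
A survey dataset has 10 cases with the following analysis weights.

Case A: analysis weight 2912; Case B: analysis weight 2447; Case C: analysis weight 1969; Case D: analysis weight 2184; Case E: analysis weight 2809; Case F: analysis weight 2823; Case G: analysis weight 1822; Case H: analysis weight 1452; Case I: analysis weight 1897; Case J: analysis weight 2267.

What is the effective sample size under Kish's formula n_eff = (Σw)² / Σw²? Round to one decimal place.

9.6

Σ wᵢ = 2912 + 2447 + 1969 + 2184 + 2809 + 2823 + 1822 + 1452 + 1897 + 2267 = 22582
Σ wᵢ² = 8479744 + 5987809 + 3876961 + 4769856 + 7890481 + 7969329 + 3319684 + 2108304 + 3598609 + 5139289 = 53140066
n_eff = 22582² / 53140066 = 509946724 / 53140066 = 9.5962757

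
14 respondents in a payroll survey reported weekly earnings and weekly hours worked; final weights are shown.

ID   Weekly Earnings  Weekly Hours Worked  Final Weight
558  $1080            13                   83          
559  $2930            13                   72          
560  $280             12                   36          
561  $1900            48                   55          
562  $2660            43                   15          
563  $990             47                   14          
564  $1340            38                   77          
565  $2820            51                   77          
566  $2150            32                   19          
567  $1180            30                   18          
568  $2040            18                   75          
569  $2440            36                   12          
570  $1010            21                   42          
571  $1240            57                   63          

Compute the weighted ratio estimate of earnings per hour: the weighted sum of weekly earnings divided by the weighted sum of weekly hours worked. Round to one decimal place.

55.9

Σ wᵢ·y = 1154170
Σ wᵢ·x = 20646
Ratio = 1154170 / 20646 = 55.902838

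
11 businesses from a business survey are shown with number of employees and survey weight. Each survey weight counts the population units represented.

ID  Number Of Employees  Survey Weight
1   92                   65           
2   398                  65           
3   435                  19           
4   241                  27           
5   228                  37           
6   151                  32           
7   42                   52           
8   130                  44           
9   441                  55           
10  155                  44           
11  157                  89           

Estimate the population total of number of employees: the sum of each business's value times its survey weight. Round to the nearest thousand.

113000

Weighted total = 92×65 + 398×65 + 435×19 + 241×27 + 228×37 + 151×32 + 42×52 + 130×44 + 441×55 + 155×44 + 157×89
  = 5980 + 25870 + 8265 + 6507 + 8436 + 4832 + 2184 + 5720 + 24255 + 6820 + 13973 = 112842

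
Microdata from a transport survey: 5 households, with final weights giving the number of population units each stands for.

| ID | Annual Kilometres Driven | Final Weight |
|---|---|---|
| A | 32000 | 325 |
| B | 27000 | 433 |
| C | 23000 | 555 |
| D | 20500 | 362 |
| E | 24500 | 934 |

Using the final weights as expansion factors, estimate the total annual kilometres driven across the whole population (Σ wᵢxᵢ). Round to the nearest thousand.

65160000

Weighted total = 32000×325 + 27000×433 + 23000×555 + 20500×362 + 24500×934
  = 65160000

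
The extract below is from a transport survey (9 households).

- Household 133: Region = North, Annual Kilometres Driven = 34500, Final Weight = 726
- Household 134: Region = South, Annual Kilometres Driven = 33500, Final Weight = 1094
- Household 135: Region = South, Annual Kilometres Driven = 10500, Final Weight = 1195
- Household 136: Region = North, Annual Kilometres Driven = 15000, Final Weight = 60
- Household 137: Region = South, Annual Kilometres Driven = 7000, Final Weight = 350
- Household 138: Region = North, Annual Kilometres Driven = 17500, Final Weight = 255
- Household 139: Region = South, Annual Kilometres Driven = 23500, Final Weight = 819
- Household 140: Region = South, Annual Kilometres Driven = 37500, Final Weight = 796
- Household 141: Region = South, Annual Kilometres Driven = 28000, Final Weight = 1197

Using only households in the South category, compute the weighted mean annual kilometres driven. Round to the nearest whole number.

24630

South rows: 134, 135, 137, 139, 140, 141
Weighted sum = 134259000
Sum of weights = 1094 + 1195 + 350 + 819 + 796 + 1197 = 5451
Weighted mean = 134259000 / 5451 = 24630.16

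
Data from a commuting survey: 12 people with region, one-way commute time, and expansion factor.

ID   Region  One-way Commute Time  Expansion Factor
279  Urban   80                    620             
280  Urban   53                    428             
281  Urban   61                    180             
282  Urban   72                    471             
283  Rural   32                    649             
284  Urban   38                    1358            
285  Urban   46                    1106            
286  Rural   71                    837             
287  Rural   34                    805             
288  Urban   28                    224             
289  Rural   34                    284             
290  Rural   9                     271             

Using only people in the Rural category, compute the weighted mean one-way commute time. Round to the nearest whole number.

Rural rows: 283, 286, 287, 289, 290
Weighted sum = 32×649 + 71×837 + 34×805 + 34×284 + 9×271
  = 20768 + 59427 + 27370 + 9656 + 2439 = 119660
Sum of weights = 649 + 837 + 805 + 284 + 271 = 2846
Weighted mean = 119660 / 2846 = 42.044975

42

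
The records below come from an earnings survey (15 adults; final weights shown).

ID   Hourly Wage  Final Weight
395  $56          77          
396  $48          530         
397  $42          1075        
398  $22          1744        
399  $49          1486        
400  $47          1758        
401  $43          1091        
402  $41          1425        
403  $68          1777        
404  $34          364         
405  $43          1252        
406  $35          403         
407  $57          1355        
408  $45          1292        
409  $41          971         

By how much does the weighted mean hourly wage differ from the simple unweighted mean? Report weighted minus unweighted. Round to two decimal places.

Unweighted sum = 671
Unweighted mean = 671 / 15 = 44.733333
Weighted sum = 750387
Sum of weights = 16600
Weighted mean = 750387 / 16600 = 45.204036
Difference (weighted minus unweighted) = 0.47070281

0.47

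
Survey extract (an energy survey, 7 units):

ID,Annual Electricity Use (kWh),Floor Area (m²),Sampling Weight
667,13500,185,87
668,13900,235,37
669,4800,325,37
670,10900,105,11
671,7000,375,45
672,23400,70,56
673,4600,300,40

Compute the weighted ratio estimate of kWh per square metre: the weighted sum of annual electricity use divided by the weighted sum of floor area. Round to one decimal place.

53.6

Σ wᵢ·y = 13500×87 + 13900×37 + 4800×37 + 10900×11 + 7000×45 + 23400×56 + 4600×40
  = 1174500 + 514300 + 177600 + 119900 + 315000 + 1310400 + 184000 = 3795700
Σ wᵢ·x = 185×87 + 235×37 + 325×37 + 105×11 + 375×45 + 70×56 + 300×40
  = 70765
Ratio = 3795700 / 70765 = 53.638098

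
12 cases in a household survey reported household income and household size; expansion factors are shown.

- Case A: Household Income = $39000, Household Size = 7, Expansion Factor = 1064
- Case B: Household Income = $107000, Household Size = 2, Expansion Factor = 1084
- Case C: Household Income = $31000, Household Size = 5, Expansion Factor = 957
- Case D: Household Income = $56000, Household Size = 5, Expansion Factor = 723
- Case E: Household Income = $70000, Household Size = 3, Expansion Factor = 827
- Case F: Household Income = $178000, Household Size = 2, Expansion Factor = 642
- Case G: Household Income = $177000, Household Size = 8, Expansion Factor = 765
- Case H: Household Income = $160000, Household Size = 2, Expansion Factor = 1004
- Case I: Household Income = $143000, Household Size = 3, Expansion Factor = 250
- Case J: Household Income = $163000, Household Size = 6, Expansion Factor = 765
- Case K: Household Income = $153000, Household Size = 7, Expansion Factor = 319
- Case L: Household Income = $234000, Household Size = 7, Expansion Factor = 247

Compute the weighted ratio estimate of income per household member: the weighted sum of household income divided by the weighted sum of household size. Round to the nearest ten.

24560

Σ wᵢ·y = 39000×1064 + 107000×1084 + 31000×957 + 56000×723 + 70000×827 + 178000×642 + 177000×765 + 160000×1004 + 143000×250 + 163000×765 + 153000×319 + 234000×247
  = 41496000 + 115988000 + 29667000 + 40488000 + 57890000 + 114276000 + 135405000 + 160640000 + 35750000 + 124695000 + 48807000 + 57798000 = 962900000
Σ wᵢ·x = 7×1064 + 2×1084 + 5×957 + 5×723 + 3×827 + 2×642 + 8×765 + 2×1004 + 3×250 + 6×765 + 7×319 + 7×247
  = 7448 + 2168 + 4785 + 3615 + 2481 + 1284 + 6120 + 2008 + 750 + 4590 + 2233 + 1729 = 39211
Ratio = 962900000 / 39211 = 24556.885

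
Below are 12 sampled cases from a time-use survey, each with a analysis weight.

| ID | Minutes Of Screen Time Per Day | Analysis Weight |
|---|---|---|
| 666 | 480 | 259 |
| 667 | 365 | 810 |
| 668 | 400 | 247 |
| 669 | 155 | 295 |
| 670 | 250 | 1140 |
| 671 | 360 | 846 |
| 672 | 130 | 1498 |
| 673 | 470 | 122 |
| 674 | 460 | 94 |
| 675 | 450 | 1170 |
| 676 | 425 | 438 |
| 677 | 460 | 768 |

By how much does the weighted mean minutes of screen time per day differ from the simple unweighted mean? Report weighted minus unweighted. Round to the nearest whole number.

Unweighted sum = 480 + 365 + 400 + 155 + 250 + 360 + 130 + 470 + 460 + 450 + 425 + 460 = 4405
Unweighted mean = 4405 / 12 = 367.08333
Weighted sum = 480×259 + 365×810 + 400×247 + 155×295 + 250×1140 + 360×846 + 130×1498 + 470×122 + 460×94 + 450×1170 + 425×438 + 460×768
  = 2515305
Sum of weights = 259 + 810 + 247 + 295 + 1140 + 846 + 1498 + 122 + 94 + 1170 + 438 + 768 = 7687
Weighted mean = 2515305 / 7687 = 327.21543
Difference (weighted minus unweighted) = -39.867905

-40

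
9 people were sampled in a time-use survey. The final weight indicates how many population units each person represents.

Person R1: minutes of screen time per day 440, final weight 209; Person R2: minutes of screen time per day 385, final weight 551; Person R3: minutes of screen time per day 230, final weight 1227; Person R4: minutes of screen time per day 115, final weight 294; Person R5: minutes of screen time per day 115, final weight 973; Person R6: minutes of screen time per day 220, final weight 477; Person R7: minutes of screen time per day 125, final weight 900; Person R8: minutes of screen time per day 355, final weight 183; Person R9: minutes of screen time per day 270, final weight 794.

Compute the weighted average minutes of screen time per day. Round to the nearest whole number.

Weighted sum = 440×209 + 385×551 + 230×1227 + 115×294 + 115×973 + 220×477 + 125×900 + 355×183 + 270×794
  = 91960 + 212135 + 282210 + 33810 + 111895 + 104940 + 112500 + 64965 + 214380 = 1228795
Sum of weights = 209 + 551 + 1227 + 294 + 973 + 477 + 900 + 183 + 794 = 5608
Weighted mean = 1228795 / 5608 = 219.11466

219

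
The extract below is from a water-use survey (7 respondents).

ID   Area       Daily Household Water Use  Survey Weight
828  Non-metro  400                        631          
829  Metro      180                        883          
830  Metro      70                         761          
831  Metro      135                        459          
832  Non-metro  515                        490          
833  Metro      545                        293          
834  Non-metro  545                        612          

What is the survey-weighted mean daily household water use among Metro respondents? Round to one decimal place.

181.1

Metro rows: 829, 830, 831, 833
Weighted sum = 180×883 + 70×761 + 135×459 + 545×293
  = 158940 + 53270 + 61965 + 159685 = 433860
Sum of weights = 883 + 761 + 459 + 293 = 2396
Weighted mean = 433860 / 2396 = 181.07679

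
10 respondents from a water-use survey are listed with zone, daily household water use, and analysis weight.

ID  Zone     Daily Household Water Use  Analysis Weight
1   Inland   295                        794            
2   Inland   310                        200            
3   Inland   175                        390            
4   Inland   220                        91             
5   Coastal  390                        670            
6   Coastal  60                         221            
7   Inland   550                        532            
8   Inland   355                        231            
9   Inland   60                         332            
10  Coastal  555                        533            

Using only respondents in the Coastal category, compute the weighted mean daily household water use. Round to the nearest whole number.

401

Coastal rows: 5, 6, 10
Weighted sum = 390×670 + 60×221 + 555×533
  = 261300 + 13260 + 295815 = 570375
Sum of weights = 670 + 221 + 533 = 1424
Weighted mean = 570375 / 1424 = 400.54424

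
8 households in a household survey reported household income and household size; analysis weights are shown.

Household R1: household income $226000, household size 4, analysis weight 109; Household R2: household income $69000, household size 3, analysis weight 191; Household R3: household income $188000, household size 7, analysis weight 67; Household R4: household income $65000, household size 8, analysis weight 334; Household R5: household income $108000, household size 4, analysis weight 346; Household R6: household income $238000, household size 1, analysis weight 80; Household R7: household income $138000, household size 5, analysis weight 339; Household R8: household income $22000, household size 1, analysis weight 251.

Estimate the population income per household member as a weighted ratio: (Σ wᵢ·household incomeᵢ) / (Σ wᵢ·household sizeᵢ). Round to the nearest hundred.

Σ wᵢ·y = 180831000
Σ wᵢ·x = 4×109 + 3×191 + 7×67 + 8×334 + 4×346 + 1×80 + 5×339 + 1×251
  = 7560
Ratio = 180831000 / 7560 = 23919.444

23900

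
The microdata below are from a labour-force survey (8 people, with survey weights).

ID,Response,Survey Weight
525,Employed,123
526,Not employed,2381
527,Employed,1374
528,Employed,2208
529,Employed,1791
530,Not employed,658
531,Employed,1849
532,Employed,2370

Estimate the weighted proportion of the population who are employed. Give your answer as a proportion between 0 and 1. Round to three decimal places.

Sum of weights for 'Employed' = 123 + 1374 + 2208 + 1791 + 1849 + 2370 = 9715
Total weight = 123 + 2381 + 1374 + 2208 + 1791 + 658 + 1849 + 2370 = 12754
Weighted proportion = 9715 / 12754 = 0.76172181

0.762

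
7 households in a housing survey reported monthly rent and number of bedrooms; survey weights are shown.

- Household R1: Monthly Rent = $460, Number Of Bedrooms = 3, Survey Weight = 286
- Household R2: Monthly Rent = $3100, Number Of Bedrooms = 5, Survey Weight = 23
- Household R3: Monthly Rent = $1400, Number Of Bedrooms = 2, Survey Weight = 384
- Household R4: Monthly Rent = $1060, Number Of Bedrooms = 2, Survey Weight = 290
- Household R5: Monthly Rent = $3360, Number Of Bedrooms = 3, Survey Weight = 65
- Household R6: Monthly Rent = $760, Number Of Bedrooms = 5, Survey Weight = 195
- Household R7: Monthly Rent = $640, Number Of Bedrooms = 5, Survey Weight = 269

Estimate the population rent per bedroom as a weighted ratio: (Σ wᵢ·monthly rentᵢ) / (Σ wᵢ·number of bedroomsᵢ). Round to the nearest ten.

Σ wᵢ·y = 460×286 + 3100×23 + 1400×384 + 1060×290 + 3360×65 + 760×195 + 640×269
  = 131560 + 71300 + 537600 + 307400 + 218400 + 148200 + 172160 = 1586620
Σ wᵢ·x = 3×286 + 5×23 + 2×384 + 2×290 + 3×65 + 5×195 + 5×269
  = 858 + 115 + 768 + 580 + 195 + 975 + 1345 = 4836
Ratio = 1586620 / 4836 = 328.08519

330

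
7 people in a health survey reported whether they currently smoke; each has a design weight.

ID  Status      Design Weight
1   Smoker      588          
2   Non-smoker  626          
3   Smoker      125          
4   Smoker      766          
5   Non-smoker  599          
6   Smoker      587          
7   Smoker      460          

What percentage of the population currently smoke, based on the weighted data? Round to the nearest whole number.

Sum of weights for 'Smoker' = 588 + 125 + 766 + 587 + 460 = 2526
Total weight = 588 + 626 + 125 + 766 + 599 + 587 + 460 = 3751
Weighted proportion = 2526 / 3751 = 0.67342042 → 67.342042%

67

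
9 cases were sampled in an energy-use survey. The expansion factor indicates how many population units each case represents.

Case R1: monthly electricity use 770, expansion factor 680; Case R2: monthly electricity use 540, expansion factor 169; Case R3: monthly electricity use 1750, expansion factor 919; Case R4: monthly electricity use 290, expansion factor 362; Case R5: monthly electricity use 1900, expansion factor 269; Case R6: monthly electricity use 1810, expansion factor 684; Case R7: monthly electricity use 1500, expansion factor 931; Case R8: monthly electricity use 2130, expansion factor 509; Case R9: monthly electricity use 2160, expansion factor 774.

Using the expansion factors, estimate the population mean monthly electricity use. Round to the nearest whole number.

1554

Weighted sum = 770×680 + 540×169 + 1750×919 + 290×362 + 1900×269 + 1810×684 + 1500×931 + 2130×509 + 2160×774
  = 523600 + 91260 + 1608250 + 104980 + 511100 + 1238040 + 1396500 + 1084170 + 1671840 = 8229740
Sum of weights = 680 + 169 + 919 + 362 + 269 + 684 + 931 + 509 + 774 = 5297
Weighted mean = 8229740 / 5297 = 1553.6606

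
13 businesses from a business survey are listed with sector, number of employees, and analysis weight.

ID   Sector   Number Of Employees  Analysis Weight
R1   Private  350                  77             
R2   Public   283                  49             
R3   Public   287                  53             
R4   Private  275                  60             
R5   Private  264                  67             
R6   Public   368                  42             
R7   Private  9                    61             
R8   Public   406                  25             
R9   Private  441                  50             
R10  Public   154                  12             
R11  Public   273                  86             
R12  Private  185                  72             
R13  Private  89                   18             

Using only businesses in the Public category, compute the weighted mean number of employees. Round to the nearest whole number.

Public rows: R2, R3, R6, R8, R10, R11
Weighted sum = 283×49 + 287×53 + 368×42 + 406×25 + 154×12 + 273×86
  = 13867 + 15211 + 15456 + 10150 + 1848 + 23478 = 80010
Sum of weights = 49 + 53 + 42 + 25 + 12 + 86 = 267
Weighted mean = 80010 / 267 = 299.66292

300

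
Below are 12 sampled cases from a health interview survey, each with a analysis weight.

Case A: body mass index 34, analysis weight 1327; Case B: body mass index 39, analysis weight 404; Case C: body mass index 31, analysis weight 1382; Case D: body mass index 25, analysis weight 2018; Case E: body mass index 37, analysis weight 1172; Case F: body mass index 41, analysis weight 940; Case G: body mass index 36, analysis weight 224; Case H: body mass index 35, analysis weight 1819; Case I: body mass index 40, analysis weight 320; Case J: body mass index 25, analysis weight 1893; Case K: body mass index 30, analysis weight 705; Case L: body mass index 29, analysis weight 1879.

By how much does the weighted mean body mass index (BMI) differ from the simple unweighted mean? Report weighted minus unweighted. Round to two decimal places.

-2.00

Unweighted sum = 34 + 39 + 31 + 25 + 37 + 41 + 36 + 35 + 40 + 25 + 30 + 29 = 402
Unweighted mean = 402 / 12 = 33.5
Weighted sum = 34×1327 + 39×404 + 31×1382 + 25×2018 + 37×1172 + 41×940 + 36×224 + 35×1819 + 40×320 + 25×1893 + 30×705 + 29×1879
  = 443565
Sum of weights = 14083
Weighted mean = 443565 / 14083 = 31.496485
Difference (weighted minus unweighted) = -2.0035149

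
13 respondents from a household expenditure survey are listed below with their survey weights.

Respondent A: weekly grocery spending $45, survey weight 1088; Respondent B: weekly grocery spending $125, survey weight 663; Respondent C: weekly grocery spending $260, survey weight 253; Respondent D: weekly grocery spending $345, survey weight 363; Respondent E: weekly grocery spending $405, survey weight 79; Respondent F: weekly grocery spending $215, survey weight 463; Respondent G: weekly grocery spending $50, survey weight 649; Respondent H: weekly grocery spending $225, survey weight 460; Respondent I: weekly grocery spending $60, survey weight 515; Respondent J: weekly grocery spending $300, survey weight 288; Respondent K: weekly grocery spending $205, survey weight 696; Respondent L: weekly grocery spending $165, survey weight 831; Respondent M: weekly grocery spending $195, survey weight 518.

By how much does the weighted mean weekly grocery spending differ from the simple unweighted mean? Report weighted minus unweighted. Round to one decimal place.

Unweighted sum = 2595
Unweighted mean = 2595 / 13 = 199.61538
Weighted sum = 1088445
Sum of weights = 6866
Weighted mean = 1088445 / 6866 = 158.5268
Difference (weighted minus unweighted) = -41.088586

-41.1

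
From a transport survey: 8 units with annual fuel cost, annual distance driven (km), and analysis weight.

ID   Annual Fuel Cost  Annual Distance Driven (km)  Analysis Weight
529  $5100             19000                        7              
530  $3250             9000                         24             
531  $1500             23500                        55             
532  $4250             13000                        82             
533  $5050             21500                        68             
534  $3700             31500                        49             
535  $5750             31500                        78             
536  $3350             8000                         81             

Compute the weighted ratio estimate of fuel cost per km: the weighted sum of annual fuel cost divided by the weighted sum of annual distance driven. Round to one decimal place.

Σ wᵢ·y = 5100×7 + 3250×24 + 1500×55 + 4250×82 + 5050×68 + 3700×49 + 5750×78 + 3350×81
  = 35700 + 78000 + 82500 + 348500 + 343400 + 181300 + 448500 + 271350 = 1789250
Σ wᵢ·x = 19000×7 + 9000×24 + 23500×55 + 13000×82 + 21500×68 + 31500×49 + 31500×78 + 8000×81
  = 8818000
Ratio = 1789250 / 8818000 = 0.20290882

0.2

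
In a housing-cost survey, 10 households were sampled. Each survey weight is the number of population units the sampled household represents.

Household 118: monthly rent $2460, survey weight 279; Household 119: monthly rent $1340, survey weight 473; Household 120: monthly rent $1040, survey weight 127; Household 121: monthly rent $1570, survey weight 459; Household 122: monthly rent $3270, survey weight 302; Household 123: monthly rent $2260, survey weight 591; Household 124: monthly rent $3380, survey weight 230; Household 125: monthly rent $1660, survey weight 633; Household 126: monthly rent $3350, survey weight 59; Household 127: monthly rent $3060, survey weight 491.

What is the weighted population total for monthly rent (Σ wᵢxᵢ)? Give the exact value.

Weighted total = 8024360

8024360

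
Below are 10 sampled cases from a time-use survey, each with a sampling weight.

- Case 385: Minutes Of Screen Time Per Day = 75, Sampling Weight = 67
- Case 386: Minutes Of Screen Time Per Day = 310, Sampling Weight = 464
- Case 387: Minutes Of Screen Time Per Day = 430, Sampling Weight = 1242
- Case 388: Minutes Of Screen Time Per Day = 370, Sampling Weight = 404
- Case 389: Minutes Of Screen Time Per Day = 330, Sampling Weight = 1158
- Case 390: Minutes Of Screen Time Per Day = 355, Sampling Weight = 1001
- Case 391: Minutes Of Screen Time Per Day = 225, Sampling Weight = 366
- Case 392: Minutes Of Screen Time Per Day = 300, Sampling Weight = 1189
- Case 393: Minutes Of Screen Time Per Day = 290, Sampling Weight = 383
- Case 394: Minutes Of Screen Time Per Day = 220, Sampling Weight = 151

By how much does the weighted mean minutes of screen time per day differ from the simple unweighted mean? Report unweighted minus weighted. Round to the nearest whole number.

-45

Unweighted sum = 75 + 310 + 430 + 370 + 330 + 355 + 225 + 300 + 290 + 220 = 2905
Unweighted mean = 2905 / 10 = 290.5
Weighted sum = 75×67 + 310×464 + 430×1242 + 370×404 + 330×1158 + 355×1001 + 225×366 + 300×1189 + 290×383 + 220×151
  = 5025 + 143840 + 534060 + 149480 + 382140 + 355355 + 82350 + 356700 + 111070 + 33220 = 2153240
Sum of weights = 67 + 464 + 1242 + 404 + 1158 + 1001 + 366 + 1189 + 383 + 151 = 6425
Weighted mean = 2153240 / 6425 = 335.13463
Difference (unweighted minus weighted) = -44.63463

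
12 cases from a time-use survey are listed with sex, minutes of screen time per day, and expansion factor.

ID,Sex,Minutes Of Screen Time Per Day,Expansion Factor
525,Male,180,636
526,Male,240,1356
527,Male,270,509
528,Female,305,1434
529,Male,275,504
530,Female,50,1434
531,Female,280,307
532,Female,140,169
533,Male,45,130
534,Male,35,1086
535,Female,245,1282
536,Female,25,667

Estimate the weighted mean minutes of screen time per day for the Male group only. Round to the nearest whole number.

Male rows: 525, 526, 527, 529, 533, 534
Weighted sum = 180×636 + 240×1356 + 270×509 + 275×504 + 45×130 + 35×1086
  = 114480 + 325440 + 137430 + 138600 + 5850 + 38010 = 759810
Sum of weights = 4221
Weighted mean = 759810 / 4221 = 180.00711

180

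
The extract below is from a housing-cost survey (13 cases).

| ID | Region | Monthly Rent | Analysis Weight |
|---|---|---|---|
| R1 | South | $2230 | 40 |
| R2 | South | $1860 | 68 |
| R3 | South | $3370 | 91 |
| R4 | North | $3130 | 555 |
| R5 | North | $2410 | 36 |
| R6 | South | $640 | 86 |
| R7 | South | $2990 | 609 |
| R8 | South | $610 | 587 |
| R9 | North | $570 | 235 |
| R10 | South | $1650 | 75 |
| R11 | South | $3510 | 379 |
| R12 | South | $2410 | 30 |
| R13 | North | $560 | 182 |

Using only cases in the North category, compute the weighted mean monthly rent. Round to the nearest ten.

North rows: R4, R5, R9, R13
Weighted sum = 3130×555 + 2410×36 + 570×235 + 560×182
  = 1737150 + 86760 + 133950 + 101920 = 2059780
Sum of weights = 555 + 36 + 235 + 182 = 1008
Weighted mean = 2059780 / 1008 = 2043.4325

2040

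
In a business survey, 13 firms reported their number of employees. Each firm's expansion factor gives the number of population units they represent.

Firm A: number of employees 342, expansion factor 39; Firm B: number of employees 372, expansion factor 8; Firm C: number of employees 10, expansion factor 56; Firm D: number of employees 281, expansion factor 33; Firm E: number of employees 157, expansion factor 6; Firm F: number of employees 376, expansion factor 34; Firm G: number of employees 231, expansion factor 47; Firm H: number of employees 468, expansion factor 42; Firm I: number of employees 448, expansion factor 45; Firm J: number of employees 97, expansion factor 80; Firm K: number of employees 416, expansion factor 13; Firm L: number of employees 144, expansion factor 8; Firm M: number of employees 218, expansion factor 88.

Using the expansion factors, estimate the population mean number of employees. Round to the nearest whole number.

Weighted sum = 124050
Sum of weights = 499
Weighted mean = 124050 / 499 = 248.59719

249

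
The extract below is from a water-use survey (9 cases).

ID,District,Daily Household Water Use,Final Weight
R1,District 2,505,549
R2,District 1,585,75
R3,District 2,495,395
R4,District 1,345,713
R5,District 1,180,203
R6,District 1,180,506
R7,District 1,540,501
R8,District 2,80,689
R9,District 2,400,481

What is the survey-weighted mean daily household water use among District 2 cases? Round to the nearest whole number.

District 2 rows: R1, R3, R8, R9
Weighted sum = 505×549 + 495×395 + 80×689 + 400×481
  = 277245 + 195525 + 55120 + 192400 = 720290
Sum of weights = 549 + 395 + 689 + 481 = 2114
Weighted mean = 720290 / 2114 = 340.72375

341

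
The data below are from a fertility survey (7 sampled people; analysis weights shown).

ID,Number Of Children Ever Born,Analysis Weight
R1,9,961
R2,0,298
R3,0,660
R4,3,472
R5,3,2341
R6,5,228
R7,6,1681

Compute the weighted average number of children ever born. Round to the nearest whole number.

Weighted sum = 9×961 + 0×298 + 0×660 + 3×472 + 3×2341 + 5×228 + 6×1681
  = 8649 + 0 + 0 + 1416 + 7023 + 1140 + 10086 = 28314
Sum of weights = 961 + 298 + 660 + 472 + 2341 + 228 + 1681 = 6641
Weighted mean = 28314 / 6641 = 4.2635145

4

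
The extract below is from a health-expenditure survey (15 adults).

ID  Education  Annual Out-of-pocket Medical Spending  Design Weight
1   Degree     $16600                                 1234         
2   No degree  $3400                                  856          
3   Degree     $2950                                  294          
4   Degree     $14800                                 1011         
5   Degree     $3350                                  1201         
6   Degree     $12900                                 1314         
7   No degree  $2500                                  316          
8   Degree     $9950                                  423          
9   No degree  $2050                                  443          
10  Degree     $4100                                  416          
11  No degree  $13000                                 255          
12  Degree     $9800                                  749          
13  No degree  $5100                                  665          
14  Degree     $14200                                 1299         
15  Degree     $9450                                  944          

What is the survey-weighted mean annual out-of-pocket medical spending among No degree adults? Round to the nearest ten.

No degree rows: 2, 7, 9, 11, 13
Weighted sum = 3400×856 + 2500×316 + 2050×443 + 13000×255 + 5100×665
  = 2910400 + 790000 + 908150 + 3315000 + 3391500 = 11315050
Sum of weights = 856 + 316 + 443 + 255 + 665 = 2535
Weighted mean = 11315050 / 2535 = 4463.5306

4460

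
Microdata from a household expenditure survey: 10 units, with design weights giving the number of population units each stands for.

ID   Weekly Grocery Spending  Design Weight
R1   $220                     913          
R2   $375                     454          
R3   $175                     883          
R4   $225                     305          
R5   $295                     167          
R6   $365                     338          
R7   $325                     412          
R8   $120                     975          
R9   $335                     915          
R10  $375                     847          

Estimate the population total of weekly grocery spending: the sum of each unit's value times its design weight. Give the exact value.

Weighted total = 220×913 + 375×454 + 175×883 + 225×305 + 295×167 + 365×338 + 325×412 + 120×975 + 335×915 + 375×847
  = 200860 + 170250 + 154525 + 68625 + 49265 + 123370 + 133900 + 117000 + 306525 + 317625 = 1641945

1641945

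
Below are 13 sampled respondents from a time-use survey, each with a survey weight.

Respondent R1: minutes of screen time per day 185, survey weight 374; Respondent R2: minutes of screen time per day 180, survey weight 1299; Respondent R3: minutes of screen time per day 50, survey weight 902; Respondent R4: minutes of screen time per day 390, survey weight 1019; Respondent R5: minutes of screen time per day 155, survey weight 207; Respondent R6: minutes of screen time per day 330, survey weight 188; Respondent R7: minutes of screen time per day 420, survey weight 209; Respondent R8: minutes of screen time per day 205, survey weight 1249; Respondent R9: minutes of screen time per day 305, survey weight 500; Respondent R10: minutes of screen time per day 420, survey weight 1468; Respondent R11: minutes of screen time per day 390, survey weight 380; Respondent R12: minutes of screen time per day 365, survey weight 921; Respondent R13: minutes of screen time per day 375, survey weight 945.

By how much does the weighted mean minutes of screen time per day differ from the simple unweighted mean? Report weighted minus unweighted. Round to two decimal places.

Unweighted sum = 3770
Unweighted mean = 3770 / 13 = 290
Weighted sum = 2791270
Sum of weights = 9661
Weighted mean = 2791270 / 9661 = 288.92144
Difference (weighted minus unweighted) = -1.0785633

-1.08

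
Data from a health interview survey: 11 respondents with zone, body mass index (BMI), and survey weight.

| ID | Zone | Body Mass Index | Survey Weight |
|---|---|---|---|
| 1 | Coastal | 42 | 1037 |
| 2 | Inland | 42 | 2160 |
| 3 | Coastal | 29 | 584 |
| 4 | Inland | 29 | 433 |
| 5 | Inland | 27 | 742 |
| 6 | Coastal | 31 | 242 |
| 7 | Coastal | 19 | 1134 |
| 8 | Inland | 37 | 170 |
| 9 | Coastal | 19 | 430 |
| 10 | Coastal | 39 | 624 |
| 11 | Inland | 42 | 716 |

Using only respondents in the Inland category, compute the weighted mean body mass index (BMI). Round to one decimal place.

Inland rows: 2, 4, 5, 8, 11
Weighted sum = 42×2160 + 29×433 + 27×742 + 37×170 + 42×716
  = 159673
Sum of weights = 2160 + 433 + 742 + 170 + 716 = 4221
Weighted mean = 159673 / 4221 = 37.82824

37.8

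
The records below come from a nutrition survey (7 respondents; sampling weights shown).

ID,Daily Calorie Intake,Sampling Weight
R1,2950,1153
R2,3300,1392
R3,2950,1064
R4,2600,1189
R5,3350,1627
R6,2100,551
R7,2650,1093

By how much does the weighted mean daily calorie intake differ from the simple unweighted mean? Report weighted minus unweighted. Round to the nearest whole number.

Unweighted sum = 2950 + 3300 + 2950 + 2600 + 3350 + 2100 + 2650 = 19900
Unweighted mean = 19900 / 7 = 2842.8571
Weighted sum = 2950×1153 + 3300×1392 + 2950×1064 + 2600×1189 + 3350×1627 + 2100×551 + 2650×1093
  = 3401350 + 4593600 + 3138800 + 3091400 + 5450450 + 1157100 + 2896450 = 23729150
Sum of weights = 1153 + 1392 + 1064 + 1189 + 1627 + 551 + 1093 = 8069
Weighted mean = 23729150 / 8069 = 2940.7795
Difference (weighted minus unweighted) = 97.922384

98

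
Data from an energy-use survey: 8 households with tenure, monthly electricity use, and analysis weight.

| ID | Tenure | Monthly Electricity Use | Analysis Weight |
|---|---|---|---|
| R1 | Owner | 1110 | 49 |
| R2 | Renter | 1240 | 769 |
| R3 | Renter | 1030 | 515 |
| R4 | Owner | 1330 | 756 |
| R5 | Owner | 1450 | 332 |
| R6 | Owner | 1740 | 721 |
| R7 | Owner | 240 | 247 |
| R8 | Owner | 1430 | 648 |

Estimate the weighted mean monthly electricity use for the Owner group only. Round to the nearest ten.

1370

Owner rows: R1, R4, R5, R6, R7, R8
Weighted sum = 3781730
Sum of weights = 49 + 756 + 332 + 721 + 247 + 648 = 2753
Weighted mean = 3781730 / 2753 = 1373.676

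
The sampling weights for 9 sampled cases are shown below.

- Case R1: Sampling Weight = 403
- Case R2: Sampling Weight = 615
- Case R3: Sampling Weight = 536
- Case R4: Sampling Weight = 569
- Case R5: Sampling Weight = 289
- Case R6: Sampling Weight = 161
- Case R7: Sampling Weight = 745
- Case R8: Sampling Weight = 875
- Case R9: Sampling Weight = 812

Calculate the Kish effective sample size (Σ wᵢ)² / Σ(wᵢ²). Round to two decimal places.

Σ wᵢ = 403 + 615 + 536 + 569 + 289 + 161 + 745 + 875 + 812 = 5005
Σ wᵢ² = 162409 + 378225 + 287296 + 323761 + 83521 + 25921 + 555025 + 765625 + 659344 = 3241127
n_eff = 5005² / 3241127 = 25050025 / 3241127 = 7.7288008

7.73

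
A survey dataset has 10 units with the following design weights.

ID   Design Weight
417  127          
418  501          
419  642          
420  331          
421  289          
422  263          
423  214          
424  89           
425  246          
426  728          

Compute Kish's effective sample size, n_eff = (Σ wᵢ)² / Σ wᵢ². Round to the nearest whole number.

Σ wᵢ = 127 + 501 + 642 + 331 + 289 + 263 + 214 + 89 + 246 + 728 = 3430
Σ wᵢ² = 16129 + 251001 + 412164 + 109561 + 83521 + 69169 + 45796 + 7921 + 60516 + 529984 = 1585762
n_eff = 3430² / 1585762 = 11764900 / 1585762 = 7.4190831

7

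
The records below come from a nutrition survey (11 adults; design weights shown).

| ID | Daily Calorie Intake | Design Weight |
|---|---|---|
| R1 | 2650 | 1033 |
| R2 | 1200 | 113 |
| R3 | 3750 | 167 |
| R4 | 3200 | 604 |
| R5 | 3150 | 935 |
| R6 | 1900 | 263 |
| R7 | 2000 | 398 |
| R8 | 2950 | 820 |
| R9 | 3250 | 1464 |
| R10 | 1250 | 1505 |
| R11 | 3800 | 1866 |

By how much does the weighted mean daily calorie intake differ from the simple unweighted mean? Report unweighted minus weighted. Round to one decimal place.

-171.1

Unweighted sum = 2650 + 1200 + 3750 + 3200 + 3150 + 1900 + 2000 + 2950 + 3250 + 1250 + 3800 = 29100
Unweighted mean = 29100 / 11 = 2645.4545
Weighted sum = 25822100
Sum of weights = 1033 + 113 + 167 + 604 + 935 + 263 + 398 + 820 + 1464 + 1505 + 1866 = 9168
Weighted mean = 25822100 / 9168 = 2816.5467
Difference (unweighted minus weighted) = -171.09214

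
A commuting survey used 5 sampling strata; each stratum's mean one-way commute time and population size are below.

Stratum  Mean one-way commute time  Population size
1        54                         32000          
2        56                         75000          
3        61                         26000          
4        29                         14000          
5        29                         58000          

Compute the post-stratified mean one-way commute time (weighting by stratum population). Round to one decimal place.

46.8

Σ Nₕ·x̄ₕ = 54×32000 + 56×75000 + 61×26000 + 29×14000 + 29×58000
  = 1728000 + 4200000 + 1586000 + 406000 + 1682000 = 9602000
Σ Nₕ = 32000 + 75000 + 26000 + 14000 + 58000 = 205000
Overall mean = 9602000 / 205000 = 46.839024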